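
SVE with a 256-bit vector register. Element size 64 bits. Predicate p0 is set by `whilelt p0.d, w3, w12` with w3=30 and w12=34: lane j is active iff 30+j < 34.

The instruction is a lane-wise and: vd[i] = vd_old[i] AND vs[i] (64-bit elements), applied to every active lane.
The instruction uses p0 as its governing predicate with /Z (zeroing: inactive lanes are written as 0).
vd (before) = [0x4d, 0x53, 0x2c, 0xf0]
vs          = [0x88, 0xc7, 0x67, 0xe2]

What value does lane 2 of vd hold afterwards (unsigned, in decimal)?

256-bit reg / 64-bit elem → 4 lanes
whilelt: lane j active iff 30+j < 34 → j < 4 → 4 active
vd[0] and(0x4d,0x88) -> 0x08
vd[1] and(0x53,0xc7) -> 0x43
vd[2] and(0x2c,0x67) -> 0x24
vd[3] and(0xf0,0xe2) -> 0xe0

vd[2] = 36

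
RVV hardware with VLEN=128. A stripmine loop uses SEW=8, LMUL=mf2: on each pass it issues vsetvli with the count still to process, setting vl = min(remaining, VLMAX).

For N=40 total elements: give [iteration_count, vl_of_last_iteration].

lanes per group: 128·1/2/8 = 8
40 elements at 8/iter → 5 passes, remainder 8 on the last

[iterations, last_vl] = [5, 8]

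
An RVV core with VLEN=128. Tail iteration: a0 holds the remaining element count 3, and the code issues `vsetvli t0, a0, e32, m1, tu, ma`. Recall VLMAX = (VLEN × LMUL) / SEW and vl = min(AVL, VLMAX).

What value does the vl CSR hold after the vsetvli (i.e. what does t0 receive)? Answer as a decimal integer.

vl = 3

lanes per group: 128·1/32 = 4
vl = min(AVL, VLMAX) = min(3, 4) = 3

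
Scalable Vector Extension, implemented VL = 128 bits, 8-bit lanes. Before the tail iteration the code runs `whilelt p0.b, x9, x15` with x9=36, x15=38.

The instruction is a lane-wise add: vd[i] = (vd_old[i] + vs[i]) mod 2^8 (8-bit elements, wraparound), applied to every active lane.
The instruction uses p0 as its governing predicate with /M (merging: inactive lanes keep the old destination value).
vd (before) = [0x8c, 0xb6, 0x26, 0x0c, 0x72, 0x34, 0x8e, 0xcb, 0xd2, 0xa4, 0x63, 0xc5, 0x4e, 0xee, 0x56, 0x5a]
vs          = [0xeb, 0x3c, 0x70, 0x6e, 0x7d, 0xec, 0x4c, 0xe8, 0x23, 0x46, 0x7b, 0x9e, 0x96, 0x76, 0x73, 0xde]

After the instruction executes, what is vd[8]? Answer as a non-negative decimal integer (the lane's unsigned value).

vd[8] = 210

register lanes = 128/8 = 16
whilelt: lane j active iff 36+j < 38 → j < 2 → 2 active
[0] add(0x8c,0xeb) = 0x77
[1] add(0xb6,0x3c) = 0xf2
[2] tail/keep = 0x26
[3] tail/keep = 0x0c
[4] tail/keep = 0x72
[5] tail/keep = 0x34
[6] tail/keep = 0x8e
[7] tail/keep = 0xcb
[8] tail/keep = 0xd2
[9] tail/keep = 0xa4
[10] tail/keep = 0x63
[11] tail/keep = 0xc5
[12] tail/keep = 0x4e
[13] tail/keep = 0xee
[14] tail/keep = 0x56
[15] tail/keep = 0x5a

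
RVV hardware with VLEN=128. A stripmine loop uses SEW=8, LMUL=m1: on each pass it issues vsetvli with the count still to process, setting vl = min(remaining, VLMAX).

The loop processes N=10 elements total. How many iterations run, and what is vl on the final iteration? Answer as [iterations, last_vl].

[iterations, last_vl] = [1, 10]

VLMAX = (128 × 1) / 8 = 16 lanes
N=10: ⌈10/16⌉ = 1 iters; last vl = 10 − 0×16 = 10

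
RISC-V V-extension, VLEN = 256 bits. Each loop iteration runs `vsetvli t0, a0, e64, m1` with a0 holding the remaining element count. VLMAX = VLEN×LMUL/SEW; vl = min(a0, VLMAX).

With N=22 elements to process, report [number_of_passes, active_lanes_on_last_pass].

[iterations, last_vl] = [6, 2]

lanes per group: 256·1/64 = 4
22 elements at 4/iter → 6 passes, remainder 2 on the last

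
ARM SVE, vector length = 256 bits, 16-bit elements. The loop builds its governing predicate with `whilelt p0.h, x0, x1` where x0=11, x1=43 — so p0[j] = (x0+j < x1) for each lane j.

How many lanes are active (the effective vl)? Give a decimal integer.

lane count: 256 div 16 = 16
active while 11+j < 43, i.e. j ∈ [0,32) capped at 16 ⇒ 16

vl = 16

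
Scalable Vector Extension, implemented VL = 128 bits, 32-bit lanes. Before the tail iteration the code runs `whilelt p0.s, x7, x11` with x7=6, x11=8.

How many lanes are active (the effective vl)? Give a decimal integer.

vl = 2

register lanes = 128/32 = 4
p0[j] = (6+j < 8); true for j=0..1 → 2 lanes set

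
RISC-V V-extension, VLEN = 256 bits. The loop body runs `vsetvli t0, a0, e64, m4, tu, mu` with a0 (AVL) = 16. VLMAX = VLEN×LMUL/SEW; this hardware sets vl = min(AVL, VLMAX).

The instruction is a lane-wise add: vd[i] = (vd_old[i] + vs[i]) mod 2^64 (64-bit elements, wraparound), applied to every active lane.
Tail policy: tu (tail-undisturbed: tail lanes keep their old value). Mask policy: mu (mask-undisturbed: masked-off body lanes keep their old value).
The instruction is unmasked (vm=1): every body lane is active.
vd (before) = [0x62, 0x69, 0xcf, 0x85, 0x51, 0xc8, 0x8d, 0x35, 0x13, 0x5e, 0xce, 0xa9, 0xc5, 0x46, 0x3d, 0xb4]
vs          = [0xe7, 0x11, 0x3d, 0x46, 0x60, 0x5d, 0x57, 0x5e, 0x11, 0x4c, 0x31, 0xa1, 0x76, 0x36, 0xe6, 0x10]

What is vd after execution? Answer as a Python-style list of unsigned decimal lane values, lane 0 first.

vd = [329, 122, 268, 203, 177, 293, 228, 147, 36, 170, 255, 330, 315, 124, 291, 196]

VLMAX = VLEN×LMUL/SEW = 256×4/64 = 16
vl = min(AVL, VLMAX) = min(16, 16) = 16
  i=0: add(0x62,0xe7) → 329
  i=1: add(0x69,0x11) → 122
  i=2: add(0xcf,0x3d) → 268
  i=3: add(0x85,0x46) → 203
  i=4: add(0x51,0x60) → 177
  i=5: add(0xc8,0x5d) → 293
  i=6: add(0x8d,0x57) → 228
  i=7: add(0x35,0x5e) → 147
  i=8: add(0x13,0x11) → 36
  i=9: add(0x5e,0x4c) → 170
  i=10: add(0xce,0x31) → 255
  i=11: add(0xa9,0xa1) → 330
  i=12: add(0xc5,0x76) → 315
  i=13: add(0x46,0x36) → 124
  i=14: add(0x3d,0xe6) → 291
  i=15: add(0xb4,0x10) → 196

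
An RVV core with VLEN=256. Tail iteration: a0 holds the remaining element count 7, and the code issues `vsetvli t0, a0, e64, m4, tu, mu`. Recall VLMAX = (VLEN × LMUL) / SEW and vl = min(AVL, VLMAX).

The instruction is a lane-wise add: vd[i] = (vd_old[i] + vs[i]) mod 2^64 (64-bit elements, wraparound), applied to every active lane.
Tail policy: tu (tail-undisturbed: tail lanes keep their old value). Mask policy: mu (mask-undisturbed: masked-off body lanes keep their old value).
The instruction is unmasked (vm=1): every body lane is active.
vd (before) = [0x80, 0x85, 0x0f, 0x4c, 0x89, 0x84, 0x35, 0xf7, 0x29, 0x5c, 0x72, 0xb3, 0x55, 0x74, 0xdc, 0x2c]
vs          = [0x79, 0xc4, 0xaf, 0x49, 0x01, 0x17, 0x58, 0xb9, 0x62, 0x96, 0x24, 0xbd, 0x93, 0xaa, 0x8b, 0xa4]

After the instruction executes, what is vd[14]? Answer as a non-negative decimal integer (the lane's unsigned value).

VLMAX = (256 × 4) / 64 = 16 lanes
AVL=7 ≤ VLMAX=16, so vl = 7
  i=0: add(0x80,0x79) → 249
  i=1: add(0x85,0xc4) → 329
  i=2: add(0x0f,0xaf) → 190
  i=3: add(0x4c,0x49) → 149
  i=4: add(0x89,0x01) → 138
  i=5: add(0x84,0x17) → 155
  i=6: add(0x35,0x58) → 141
  i=7: tail/keep → 247
  i=8: tail/keep → 41
  i=9: tail/keep → 92
  i=10: tail/keep → 114
  i=11: tail/keep → 179
  i=12: tail/keep → 85
  i=13: tail/keep → 116
  i=14: tail/keep → 220
  i=15: tail/keep → 44

vd[14] = 220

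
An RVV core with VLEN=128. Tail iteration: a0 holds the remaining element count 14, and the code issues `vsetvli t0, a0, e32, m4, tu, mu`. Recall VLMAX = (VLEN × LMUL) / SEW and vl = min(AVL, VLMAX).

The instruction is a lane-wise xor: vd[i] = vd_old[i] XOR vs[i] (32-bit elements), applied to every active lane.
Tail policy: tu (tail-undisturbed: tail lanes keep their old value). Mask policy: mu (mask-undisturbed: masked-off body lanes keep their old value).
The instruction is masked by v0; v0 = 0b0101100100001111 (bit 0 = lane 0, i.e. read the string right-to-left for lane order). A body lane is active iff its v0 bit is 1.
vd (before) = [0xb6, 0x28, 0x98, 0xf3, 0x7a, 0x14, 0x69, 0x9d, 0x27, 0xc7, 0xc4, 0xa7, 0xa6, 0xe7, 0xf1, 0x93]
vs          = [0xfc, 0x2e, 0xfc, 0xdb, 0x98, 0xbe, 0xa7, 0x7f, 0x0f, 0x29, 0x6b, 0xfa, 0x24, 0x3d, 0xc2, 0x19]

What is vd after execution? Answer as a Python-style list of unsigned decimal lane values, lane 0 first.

lanes per group: 128·4/32 = 16
AVL=14 ≤ VLMAX=16, so vl = 14
[0] xor(0xb6,0xfc) = 0x4a
[1] xor(0x28,0x2e) = 0x06
[2] xor(0x98,0xfc) = 0x64
[3] xor(0xf3,0xdb) = 0x28
[4] mask-off/keep = 0x7a
[5] mask-off/keep = 0x14
[6] mask-off/keep = 0x69
[7] mask-off/keep = 0x9d
[8] xor(0x27,0x0f) = 0x28
[9] mask-off/keep = 0xc7
[10] mask-off/keep = 0xc4
[11] xor(0xa7,0xfa) = 0x5d
[12] xor(0xa6,0x24) = 0x82
[13] mask-off/keep = 0xe7
[14] tail/keep = 0xf1
[15] tail/keep = 0x93

vd = [74, 6, 100, 40, 122, 20, 105, 157, 40, 199, 196, 93, 130, 231, 241, 147]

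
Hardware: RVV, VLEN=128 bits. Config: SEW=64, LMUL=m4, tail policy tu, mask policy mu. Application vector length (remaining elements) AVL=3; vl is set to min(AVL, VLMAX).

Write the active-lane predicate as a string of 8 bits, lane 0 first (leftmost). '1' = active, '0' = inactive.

VLMAX = VLEN×LMUL/SEW = 128×4/64 = 8
AVL=3 ≤ VLMAX=8, so vl = 3
bits (lane 0 leftmost): 11100000

predicate = 11100000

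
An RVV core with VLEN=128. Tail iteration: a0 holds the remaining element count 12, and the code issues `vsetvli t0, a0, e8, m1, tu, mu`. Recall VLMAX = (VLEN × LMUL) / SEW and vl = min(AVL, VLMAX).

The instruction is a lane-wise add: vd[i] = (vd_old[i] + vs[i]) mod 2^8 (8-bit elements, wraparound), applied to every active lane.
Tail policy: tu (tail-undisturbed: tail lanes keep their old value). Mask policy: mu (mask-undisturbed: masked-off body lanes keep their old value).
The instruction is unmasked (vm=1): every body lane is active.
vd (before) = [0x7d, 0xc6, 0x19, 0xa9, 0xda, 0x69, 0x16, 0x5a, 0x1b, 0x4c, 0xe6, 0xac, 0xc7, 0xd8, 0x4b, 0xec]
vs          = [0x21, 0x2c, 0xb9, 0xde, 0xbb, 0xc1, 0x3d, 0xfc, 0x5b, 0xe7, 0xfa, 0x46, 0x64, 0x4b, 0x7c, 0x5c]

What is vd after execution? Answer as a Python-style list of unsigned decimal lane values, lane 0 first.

vd = [158, 242, 210, 135, 149, 42, 83, 86, 118, 51, 224, 242, 199, 216, 75, 236]

VLMAX = (128 × 1) / 8 = 16 lanes
vl ← min(12, 16) = 12
  i=0: add(0x7d,0x21) → 158
  i=1: add(0xc6,0x2c) → 242
  i=2: add(0x19,0xb9) → 210
  i=3: add(0xa9,0xde) → 135
  i=4: add(0xda,0xbb) → 149
  i=5: add(0x69,0xc1) → 42
  i=6: add(0x16,0x3d) → 83
  i=7: add(0x5a,0xfc) → 86
  i=8: add(0x1b,0x5b) → 118
  i=9: add(0x4c,0xe7) → 51
  i=10: add(0xe6,0xfa) → 224
  i=11: add(0xac,0x46) → 242
  i=12: tail/keep → 199
  i=13: tail/keep → 216
  i=14: tail/keep → 75
  i=15: tail/keep → 236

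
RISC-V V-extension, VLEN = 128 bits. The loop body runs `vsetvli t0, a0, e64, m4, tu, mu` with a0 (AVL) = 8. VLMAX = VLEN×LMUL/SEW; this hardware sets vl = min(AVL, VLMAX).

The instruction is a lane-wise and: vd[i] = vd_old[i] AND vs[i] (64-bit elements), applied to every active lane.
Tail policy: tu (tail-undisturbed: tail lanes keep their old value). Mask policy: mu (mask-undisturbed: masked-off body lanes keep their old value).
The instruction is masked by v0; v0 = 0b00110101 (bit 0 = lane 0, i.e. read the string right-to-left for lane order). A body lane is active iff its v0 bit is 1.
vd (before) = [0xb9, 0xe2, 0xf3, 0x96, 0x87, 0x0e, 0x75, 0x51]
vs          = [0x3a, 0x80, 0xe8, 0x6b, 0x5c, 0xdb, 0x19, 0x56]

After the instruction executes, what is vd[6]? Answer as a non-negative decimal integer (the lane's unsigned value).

vd[6] = 117

VLMAX = (128 × 4) / 64 = 8 lanes
vl = min(AVL, VLMAX) = min(8, 8) = 8
  i=0: and(0xb9,0x3a) → 56
  i=1: mask-off/keep → 226
  i=2: and(0xf3,0xe8) → 224
  i=3: mask-off/keep → 150
  i=4: and(0x87,0x5c) → 4
  i=5: and(0x0e,0xdb) → 10
  i=6: mask-off/keep → 117
  i=7: mask-off/keep → 81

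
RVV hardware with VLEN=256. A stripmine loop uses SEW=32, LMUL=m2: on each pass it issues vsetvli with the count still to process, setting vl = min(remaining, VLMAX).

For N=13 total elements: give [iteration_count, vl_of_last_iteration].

[iterations, last_vl] = [1, 13]

lanes per group: 256·2/32 = 16
13 elements at 16/iter → 1 passes, remainder 13 on the last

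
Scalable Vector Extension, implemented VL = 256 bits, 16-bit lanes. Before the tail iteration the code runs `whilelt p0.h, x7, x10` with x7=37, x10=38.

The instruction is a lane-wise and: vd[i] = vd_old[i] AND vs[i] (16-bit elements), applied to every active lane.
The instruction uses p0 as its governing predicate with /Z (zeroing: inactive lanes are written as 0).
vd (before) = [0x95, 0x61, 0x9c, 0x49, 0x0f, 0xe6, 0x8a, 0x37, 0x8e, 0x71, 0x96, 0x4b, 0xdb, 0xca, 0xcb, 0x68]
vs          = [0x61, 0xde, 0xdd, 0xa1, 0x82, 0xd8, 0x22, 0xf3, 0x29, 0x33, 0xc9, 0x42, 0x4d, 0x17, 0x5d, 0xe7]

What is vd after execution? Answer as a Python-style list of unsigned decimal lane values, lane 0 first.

register lanes = 256/16 = 16
whilelt: lane j active iff 37+j < 38 → j < 1 → 1 active
lane  0: and(0x95,0x61) ⇒ 0x01
lane  1: tail/zero ⇒ 0x00
lane  2: tail/zero ⇒ 0x00
lane  3: tail/zero ⇒ 0x00
lane  4: tail/zero ⇒ 0x00
lane  5: tail/zero ⇒ 0x00
lane  6: tail/zero ⇒ 0x00
lane  7: tail/zero ⇒ 0x00
lane  8: tail/zero ⇒ 0x00
lane  9: tail/zero ⇒ 0x00
lane 10: tail/zero ⇒ 0x00
lane 11: tail/zero ⇒ 0x00
lane 12: tail/zero ⇒ 0x00
lane 13: tail/zero ⇒ 0x00
lane 14: tail/zero ⇒ 0x00
lane 15: tail/zero ⇒ 0x00

vd = [1, 0, 0, 0, 0, 0, 0, 0, 0, 0, 0, 0, 0, 0, 0, 0]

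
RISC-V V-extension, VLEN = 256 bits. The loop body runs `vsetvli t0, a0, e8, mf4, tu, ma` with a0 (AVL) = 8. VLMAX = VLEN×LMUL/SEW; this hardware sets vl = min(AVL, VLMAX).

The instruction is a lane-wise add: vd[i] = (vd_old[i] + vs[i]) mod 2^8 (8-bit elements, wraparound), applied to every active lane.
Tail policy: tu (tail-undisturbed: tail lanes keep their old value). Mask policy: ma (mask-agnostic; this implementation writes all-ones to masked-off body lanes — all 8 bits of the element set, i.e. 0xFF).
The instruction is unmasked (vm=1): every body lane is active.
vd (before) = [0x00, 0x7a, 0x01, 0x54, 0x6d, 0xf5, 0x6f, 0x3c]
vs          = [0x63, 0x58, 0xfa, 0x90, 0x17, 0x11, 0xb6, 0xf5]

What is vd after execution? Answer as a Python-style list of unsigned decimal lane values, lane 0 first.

vd = [99, 210, 251, 228, 132, 6, 37, 49]

lanes per group: 256·1/4/8 = 8
vl = min(AVL, VLMAX) = min(8, 8) = 8
[0] add(0x00,0x63) = 0x63
[1] add(0x7a,0x58) = 0xd2
[2] add(0x01,0xfa) = 0xfb
[3] add(0x54,0x90) = 0xe4
[4] add(0x6d,0x17) = 0x84
[5] add(0xf5,0x11) = 0x06
[6] add(0x6f,0xb6) = 0x25
[7] add(0x3c,0xf5) = 0x31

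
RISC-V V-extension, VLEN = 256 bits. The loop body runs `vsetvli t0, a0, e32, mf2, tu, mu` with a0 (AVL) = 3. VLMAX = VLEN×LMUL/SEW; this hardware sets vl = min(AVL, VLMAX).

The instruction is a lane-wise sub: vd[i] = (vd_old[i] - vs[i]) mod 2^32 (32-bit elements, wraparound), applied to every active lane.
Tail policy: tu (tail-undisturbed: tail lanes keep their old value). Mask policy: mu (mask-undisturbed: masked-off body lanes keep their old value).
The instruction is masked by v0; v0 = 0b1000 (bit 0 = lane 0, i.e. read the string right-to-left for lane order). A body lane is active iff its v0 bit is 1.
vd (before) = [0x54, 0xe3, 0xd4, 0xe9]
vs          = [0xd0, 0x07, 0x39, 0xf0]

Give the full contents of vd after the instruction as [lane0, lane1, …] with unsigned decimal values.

VLMAX = (256 × 1/2) / 32 = 4 lanes
AVL=3 ≤ VLMAX=4, so vl = 3
  i=0: mask-off/keep → 84
  i=1: mask-off/keep → 227
  i=2: mask-off/keep → 212
  i=3: tail/keep → 233

vd = [84, 227, 212, 233]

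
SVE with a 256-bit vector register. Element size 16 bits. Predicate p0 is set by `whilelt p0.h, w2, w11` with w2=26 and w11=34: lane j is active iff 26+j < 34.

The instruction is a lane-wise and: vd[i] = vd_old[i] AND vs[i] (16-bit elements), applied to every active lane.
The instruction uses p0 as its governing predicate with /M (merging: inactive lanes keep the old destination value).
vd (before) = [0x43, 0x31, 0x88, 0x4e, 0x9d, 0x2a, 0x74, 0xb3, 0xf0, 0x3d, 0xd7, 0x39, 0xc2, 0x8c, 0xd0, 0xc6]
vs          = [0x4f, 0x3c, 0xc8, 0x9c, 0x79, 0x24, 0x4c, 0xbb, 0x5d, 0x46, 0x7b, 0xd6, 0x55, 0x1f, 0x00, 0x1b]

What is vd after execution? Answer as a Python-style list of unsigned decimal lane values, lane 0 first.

lane count: 256 div 16 = 16
p0[j] = (26+j < 34); true for j=0..7 → 8 lanes set
  i=0: and(0x43,0x4f) → 67
  i=1: and(0x31,0x3c) → 48
  i=2: and(0x88,0xc8) → 136
  i=3: and(0x4e,0x9c) → 12
  i=4: and(0x9d,0x79) → 25
  i=5: and(0x2a,0x24) → 32
  i=6: and(0x74,0x4c) → 68
  i=7: and(0xb3,0xbb) → 179
  i=8: tail/keep → 240
  i=9: tail/keep → 61
  i=10: tail/keep → 215
  i=11: tail/keep → 57
  i=12: tail/keep → 194
  i=13: tail/keep → 140
  i=14: tail/keep → 208
  i=15: tail/keep → 198

vd = [67, 48, 136, 12, 25, 32, 68, 179, 240, 61, 215, 57, 194, 140, 208, 198]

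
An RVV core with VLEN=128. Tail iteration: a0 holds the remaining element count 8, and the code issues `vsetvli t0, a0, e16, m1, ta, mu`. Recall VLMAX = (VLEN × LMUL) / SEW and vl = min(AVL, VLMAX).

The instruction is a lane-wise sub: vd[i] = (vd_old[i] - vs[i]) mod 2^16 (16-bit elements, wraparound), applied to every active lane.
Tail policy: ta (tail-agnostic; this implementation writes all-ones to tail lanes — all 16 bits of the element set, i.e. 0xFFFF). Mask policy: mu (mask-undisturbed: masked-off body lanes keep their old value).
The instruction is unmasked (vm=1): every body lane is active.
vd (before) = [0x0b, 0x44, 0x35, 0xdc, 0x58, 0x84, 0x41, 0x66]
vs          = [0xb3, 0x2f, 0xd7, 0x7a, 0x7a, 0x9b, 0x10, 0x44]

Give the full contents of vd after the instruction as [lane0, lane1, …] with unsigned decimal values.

VLMAX = (128 × 1) / 16 = 8 lanes
AVL=8 ≤ VLMAX=8, so vl = 8
[0] sub(0x0b,0xb3) = 0xff58
[1] sub(0x44,0x2f) = 0x15
[2] sub(0x35,0xd7) = 0xff5e
[3] sub(0xdc,0x7a) = 0x62
[4] sub(0x58,0x7a) = 0xffde
[5] sub(0x84,0x9b) = 0xffe9
[6] sub(0x41,0x10) = 0x31
[7] sub(0x66,0x44) = 0x22

vd = [65368, 21, 65374, 98, 65502, 65513, 49, 34]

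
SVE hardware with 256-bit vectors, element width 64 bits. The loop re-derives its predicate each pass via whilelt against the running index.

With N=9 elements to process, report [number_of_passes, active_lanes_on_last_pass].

[iterations, last_vl] = [3, 1]

256-bit reg / 64-bit elem → 4 lanes
9 elements at 4/iter → 3 passes, remainder 1 on the last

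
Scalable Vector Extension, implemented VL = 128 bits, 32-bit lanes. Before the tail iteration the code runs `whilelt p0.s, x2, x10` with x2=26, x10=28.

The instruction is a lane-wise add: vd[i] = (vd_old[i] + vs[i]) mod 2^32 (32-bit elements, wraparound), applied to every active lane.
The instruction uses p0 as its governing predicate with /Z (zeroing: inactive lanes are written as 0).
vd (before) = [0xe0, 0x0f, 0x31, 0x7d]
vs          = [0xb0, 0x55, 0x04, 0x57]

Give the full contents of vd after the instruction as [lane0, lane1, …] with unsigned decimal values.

vd = [400, 100, 0, 0]

128-bit reg / 32-bit elem → 4 lanes
whilelt: lane j active iff 26+j < 28 → j < 2 → 2 active
vd[0] add(0xe0,0xb0) -> 0x190
vd[1] add(0x0f,0x55) -> 0x64
vd[2] tail/zero -> 0x00
vd[3] tail/zero -> 0x00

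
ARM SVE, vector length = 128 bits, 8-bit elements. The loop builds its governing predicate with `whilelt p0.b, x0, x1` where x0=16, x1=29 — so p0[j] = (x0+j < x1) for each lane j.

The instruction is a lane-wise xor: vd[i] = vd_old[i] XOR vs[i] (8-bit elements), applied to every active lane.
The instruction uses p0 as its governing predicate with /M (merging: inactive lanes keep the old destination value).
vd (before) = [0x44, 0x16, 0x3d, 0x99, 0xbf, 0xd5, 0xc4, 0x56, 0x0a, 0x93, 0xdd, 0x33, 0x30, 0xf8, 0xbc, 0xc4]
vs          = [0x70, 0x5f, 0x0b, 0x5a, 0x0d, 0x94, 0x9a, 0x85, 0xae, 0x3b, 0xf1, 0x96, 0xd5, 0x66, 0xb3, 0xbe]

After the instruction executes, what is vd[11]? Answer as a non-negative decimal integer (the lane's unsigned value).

lane count: 128 div 8 = 16
active while 16+j < 29, i.e. j ∈ [0,13) capped at 16 ⇒ 13
lane  0: xor(0x44,0x70) ⇒ 0x34
lane  1: xor(0x16,0x5f) ⇒ 0x49
lane  2: xor(0x3d,0x0b) ⇒ 0x36
lane  3: xor(0x99,0x5a) ⇒ 0xc3
lane  4: xor(0xbf,0x0d) ⇒ 0xb2
lane  5: xor(0xd5,0x94) ⇒ 0x41
lane  6: xor(0xc4,0x9a) ⇒ 0x5e
lane  7: xor(0x56,0x85) ⇒ 0xd3
lane  8: xor(0x0a,0xae) ⇒ 0xa4
lane  9: xor(0x93,0x3b) ⇒ 0xa8
lane 10: xor(0xdd,0xf1) ⇒ 0x2c
lane 11: xor(0x33,0x96) ⇒ 0xa5
lane 12: xor(0x30,0xd5) ⇒ 0xe5
lane 13: tail/keep ⇒ 0xf8
lane 14: tail/keep ⇒ 0xbc
lane 15: tail/keep ⇒ 0xc4

vd[11] = 165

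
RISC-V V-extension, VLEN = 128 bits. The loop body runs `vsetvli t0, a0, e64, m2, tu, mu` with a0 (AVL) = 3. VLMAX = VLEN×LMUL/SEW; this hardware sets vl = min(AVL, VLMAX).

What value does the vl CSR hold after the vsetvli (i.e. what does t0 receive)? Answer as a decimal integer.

vl = 3

lanes per group: 128·2/64 = 4
vl ← min(3, 4) = 3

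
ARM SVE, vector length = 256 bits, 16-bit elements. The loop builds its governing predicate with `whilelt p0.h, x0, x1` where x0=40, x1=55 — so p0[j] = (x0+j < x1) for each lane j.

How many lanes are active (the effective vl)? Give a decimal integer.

vl = 15

register lanes = 256/16 = 16
whilelt: lane j active iff 40+j < 55 → j < 15 → 15 active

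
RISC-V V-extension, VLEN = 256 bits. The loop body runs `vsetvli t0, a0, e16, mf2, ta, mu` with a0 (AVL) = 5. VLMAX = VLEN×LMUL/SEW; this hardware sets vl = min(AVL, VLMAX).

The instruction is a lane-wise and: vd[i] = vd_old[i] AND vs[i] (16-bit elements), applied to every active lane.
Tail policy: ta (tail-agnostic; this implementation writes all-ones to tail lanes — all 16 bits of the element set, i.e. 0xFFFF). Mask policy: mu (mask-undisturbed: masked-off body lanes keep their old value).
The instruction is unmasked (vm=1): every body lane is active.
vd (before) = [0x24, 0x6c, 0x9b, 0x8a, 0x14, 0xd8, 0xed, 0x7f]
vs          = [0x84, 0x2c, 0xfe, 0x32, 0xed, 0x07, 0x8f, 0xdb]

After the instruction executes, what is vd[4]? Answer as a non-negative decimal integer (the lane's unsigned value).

VLMAX = VLEN×LMUL/SEW = 256×1/2/16 = 8
vl = min(AVL, VLMAX) = min(5, 8) = 5
vd[0] and(0x24,0x84) -> 0x04
vd[1] and(0x6c,0x2c) -> 0x2c
vd[2] and(0x9b,0xfe) -> 0x9a
vd[3] and(0x8a,0x32) -> 0x02
vd[4] and(0x14,0xed) -> 0x04
vd[5] tail/ones -> 0xffff
vd[6] tail/ones -> 0xffff
vd[7] tail/ones -> 0xffff

vd[4] = 4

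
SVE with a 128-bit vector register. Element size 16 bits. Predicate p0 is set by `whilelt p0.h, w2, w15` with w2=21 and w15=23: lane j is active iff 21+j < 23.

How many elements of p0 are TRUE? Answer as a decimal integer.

vl = 2

128-bit reg / 16-bit elem → 8 lanes
p0[j] = (21+j < 23); true for j=0..1 → 2 lanes set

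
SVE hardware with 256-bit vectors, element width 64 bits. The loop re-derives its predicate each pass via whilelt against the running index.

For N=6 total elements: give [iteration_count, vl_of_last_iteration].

[iterations, last_vl] = [2, 2]

register lanes = 256/64 = 4
N=6: ⌈6/4⌉ = 2 iters; last vl = 6 − 1×4 = 2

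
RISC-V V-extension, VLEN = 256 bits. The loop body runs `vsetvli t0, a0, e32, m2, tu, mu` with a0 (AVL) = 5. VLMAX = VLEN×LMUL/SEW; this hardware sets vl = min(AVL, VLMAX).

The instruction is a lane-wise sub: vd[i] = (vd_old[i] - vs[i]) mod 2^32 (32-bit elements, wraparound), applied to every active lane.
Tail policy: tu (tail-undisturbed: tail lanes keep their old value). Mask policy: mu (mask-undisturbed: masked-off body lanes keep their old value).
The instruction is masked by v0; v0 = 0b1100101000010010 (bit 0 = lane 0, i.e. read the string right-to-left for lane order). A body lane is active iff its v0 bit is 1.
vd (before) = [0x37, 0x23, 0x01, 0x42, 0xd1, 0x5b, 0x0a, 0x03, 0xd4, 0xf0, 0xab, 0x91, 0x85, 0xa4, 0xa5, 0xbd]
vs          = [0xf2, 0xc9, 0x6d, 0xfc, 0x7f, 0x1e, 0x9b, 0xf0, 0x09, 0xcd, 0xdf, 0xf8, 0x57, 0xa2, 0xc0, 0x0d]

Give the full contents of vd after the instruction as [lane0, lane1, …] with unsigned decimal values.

vd = [55, 4294967130, 1, 66, 82, 91, 10, 3, 212, 240, 171, 145, 133, 164, 165, 189]

VLMAX = (256 × 2) / 32 = 16 lanes
vl ← min(5, 16) = 5
[0] mask-off/keep = 0x37
[1] sub(0x23,0xc9) = 0xffffff5a
[2] mask-off/keep = 0x01
[3] mask-off/keep = 0x42
[4] sub(0xd1,0x7f) = 0x52
[5] tail/keep = 0x5b
[6] tail/keep = 0x0a
[7] tail/keep = 0x03
[8] tail/keep = 0xd4
[9] tail/keep = 0xf0
[10] tail/keep = 0xab
[11] tail/keep = 0x91
[12] tail/keep = 0x85
[13] tail/keep = 0xa4
[14] tail/keep = 0xa5
[15] tail/keep = 0xbd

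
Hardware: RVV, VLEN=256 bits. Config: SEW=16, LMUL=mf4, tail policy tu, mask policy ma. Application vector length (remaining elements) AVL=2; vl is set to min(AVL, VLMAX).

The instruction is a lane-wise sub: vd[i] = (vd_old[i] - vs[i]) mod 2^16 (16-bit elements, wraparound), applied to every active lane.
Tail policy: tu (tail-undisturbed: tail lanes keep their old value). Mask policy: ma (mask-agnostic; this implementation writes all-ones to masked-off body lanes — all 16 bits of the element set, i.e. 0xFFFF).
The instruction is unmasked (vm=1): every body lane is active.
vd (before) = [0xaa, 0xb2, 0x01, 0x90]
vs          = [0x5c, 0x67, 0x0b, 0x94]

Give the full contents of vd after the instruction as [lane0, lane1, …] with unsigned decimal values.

vd = [78, 75, 1, 144]

lanes per group: 256·1/4/16 = 4
vl = min(AVL, VLMAX) = min(2, 4) = 2
vd[0] sub(0xaa,0x5c) -> 0x4e
vd[1] sub(0xb2,0x67) -> 0x4b
vd[2] tail/keep -> 0x01
vd[3] tail/keep -> 0x90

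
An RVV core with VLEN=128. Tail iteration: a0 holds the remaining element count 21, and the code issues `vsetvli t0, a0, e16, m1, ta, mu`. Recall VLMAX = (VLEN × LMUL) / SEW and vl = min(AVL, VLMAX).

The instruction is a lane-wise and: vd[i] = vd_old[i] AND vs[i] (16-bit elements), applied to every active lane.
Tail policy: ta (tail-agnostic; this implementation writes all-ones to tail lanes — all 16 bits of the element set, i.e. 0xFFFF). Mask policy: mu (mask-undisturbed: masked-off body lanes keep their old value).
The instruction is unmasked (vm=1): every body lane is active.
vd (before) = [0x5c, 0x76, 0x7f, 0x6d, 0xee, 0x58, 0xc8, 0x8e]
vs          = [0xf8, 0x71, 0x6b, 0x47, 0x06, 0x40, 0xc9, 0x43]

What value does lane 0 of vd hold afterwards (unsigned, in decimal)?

vd[0] = 88

VLMAX = (128 × 1) / 16 = 8 lanes
AVL=21 > VLMAX=8, so vl = 8
[0] and(0x5c,0xf8) = 0x58
[1] and(0x76,0x71) = 0x70
[2] and(0x7f,0x6b) = 0x6b
[3] and(0x6d,0x47) = 0x45
[4] and(0xee,0x06) = 0x06
[5] and(0x58,0x40) = 0x40
[6] and(0xc8,0xc9) = 0xc8
[7] and(0x8e,0x43) = 0x02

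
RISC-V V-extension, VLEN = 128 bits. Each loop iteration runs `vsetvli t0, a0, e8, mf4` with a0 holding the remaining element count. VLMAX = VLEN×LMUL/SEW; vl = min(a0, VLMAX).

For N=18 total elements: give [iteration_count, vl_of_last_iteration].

[iterations, last_vl] = [5, 2]

VLMAX = VLEN×LMUL/SEW = 128×1/4/8 = 4
18 elements at 4/iter → 5 passes, remainder 2 on the last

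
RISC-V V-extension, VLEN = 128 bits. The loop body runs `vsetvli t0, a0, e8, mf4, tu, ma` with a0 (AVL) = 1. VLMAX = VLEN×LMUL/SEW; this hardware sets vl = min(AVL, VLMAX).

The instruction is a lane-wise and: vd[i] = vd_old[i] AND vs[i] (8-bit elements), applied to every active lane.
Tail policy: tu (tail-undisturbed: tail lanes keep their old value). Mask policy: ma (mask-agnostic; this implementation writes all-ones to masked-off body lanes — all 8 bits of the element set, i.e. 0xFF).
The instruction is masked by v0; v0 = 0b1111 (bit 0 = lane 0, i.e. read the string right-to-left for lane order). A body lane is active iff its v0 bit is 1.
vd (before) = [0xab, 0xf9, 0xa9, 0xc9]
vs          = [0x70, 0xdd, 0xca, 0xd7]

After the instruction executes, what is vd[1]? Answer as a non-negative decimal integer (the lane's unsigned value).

vd[1] = 249

VLMAX = VLEN×LMUL/SEW = 128×1/4/8 = 4
vl = min(AVL, VLMAX) = min(1, 4) = 1
  i=0: and(0xab,0x70) → 32
  i=1: tail/keep → 249
  i=2: tail/keep → 169
  i=3: tail/keep → 201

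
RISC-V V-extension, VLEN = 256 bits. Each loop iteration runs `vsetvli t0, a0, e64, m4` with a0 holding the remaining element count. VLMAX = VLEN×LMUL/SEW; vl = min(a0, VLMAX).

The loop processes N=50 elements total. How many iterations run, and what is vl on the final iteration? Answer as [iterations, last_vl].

[iterations, last_vl] = [4, 2]

VLMAX = VLEN×LMUL/SEW = 256×4/64 = 16
50 elements at 16/iter → 4 passes, remainder 2 on the last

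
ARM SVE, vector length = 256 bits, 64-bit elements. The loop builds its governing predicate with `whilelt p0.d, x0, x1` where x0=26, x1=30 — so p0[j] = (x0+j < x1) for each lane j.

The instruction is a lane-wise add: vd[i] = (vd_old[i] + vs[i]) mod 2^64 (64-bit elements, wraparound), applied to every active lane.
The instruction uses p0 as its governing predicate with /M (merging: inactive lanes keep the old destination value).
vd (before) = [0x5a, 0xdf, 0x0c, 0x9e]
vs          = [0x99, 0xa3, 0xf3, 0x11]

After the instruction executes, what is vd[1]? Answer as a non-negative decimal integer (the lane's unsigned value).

256-bit reg / 64-bit elem → 4 lanes
active while 26+j < 30, i.e. j ∈ [0,4) capped at 4 ⇒ 4
lane  0: add(0x5a,0x99) ⇒ 0xf3
lane  1: add(0xdf,0xa3) ⇒ 0x182
lane  2: add(0x0c,0xf3) ⇒ 0xff
lane  3: add(0x9e,0x11) ⇒ 0xaf

vd[1] = 386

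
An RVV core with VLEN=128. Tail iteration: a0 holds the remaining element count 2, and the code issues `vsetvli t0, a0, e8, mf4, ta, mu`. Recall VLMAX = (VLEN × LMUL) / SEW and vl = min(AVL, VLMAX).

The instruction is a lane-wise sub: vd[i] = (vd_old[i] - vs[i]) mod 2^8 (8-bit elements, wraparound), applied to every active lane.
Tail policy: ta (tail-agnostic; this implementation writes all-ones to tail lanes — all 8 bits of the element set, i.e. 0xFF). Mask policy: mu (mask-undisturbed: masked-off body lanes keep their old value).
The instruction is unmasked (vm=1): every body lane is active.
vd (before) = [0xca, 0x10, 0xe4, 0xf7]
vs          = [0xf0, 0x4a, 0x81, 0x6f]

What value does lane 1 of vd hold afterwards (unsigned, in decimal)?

lanes per group: 128·1/4/8 = 4
AVL=2 ≤ VLMAX=4, so vl = 2
  i=0: sub(0xca,0xf0) → 218
  i=1: sub(0x10,0x4a) → 198
  i=2: tail/ones → 255
  i=3: tail/ones → 255

vd[1] = 198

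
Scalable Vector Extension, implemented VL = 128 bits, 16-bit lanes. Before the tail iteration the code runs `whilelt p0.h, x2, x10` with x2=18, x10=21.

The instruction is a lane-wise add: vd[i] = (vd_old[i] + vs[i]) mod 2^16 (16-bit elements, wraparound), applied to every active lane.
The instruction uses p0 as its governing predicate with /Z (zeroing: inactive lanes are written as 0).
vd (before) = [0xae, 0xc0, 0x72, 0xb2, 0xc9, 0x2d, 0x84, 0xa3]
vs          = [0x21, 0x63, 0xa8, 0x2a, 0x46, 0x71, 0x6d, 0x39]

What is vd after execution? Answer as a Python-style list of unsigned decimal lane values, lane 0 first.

vd = [207, 291, 282, 0, 0, 0, 0, 0]

register lanes = 128/16 = 8
whilelt: lane j active iff 18+j < 21 → j < 3 → 3 active
  i=0: add(0xae,0x21) → 207
  i=1: add(0xc0,0x63) → 291
  i=2: add(0x72,0xa8) → 282
  i=3: tail/zero → 0
  i=4: tail/zero → 0
  i=5: tail/zero → 0
  i=6: tail/zero → 0
  i=7: tail/zero → 0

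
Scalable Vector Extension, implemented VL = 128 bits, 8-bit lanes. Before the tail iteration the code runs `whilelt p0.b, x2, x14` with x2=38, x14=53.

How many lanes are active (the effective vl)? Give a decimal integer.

lane count: 128 div 8 = 16
active while 38+j < 53, i.e. j ∈ [0,15) capped at 16 ⇒ 15

vl = 15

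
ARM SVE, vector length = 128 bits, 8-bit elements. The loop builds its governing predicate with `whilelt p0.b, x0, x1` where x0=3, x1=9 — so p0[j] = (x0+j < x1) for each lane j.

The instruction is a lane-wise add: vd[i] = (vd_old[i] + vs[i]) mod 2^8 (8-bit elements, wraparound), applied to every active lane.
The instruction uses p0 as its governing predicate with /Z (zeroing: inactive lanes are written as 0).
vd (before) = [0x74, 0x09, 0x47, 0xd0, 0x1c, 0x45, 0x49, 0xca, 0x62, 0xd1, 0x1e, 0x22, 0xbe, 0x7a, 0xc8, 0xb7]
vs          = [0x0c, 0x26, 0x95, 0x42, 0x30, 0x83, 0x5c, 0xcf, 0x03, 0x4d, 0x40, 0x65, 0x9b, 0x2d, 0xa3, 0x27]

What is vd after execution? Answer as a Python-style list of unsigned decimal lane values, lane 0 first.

vd = [128, 47, 220, 18, 76, 200, 0, 0, 0, 0, 0, 0, 0, 0, 0, 0]

register lanes = 128/8 = 16
active while 3+j < 9, i.e. j ∈ [0,6) capped at 16 ⇒ 6
[0] add(0x74,0x0c) = 0x80
[1] add(0x09,0x26) = 0x2f
[2] add(0x47,0x95) = 0xdc
[3] add(0xd0,0x42) = 0x12
[4] add(0x1c,0x30) = 0x4c
[5] add(0x45,0x83) = 0xc8
[6] tail/zero = 0x00
[7] tail/zero = 0x00
[8] tail/zero = 0x00
[9] tail/zero = 0x00
[10] tail/zero = 0x00
[11] tail/zero = 0x00
[12] tail/zero = 0x00
[13] tail/zero = 0x00
[14] tail/zero = 0x00
[15] tail/zero = 0x00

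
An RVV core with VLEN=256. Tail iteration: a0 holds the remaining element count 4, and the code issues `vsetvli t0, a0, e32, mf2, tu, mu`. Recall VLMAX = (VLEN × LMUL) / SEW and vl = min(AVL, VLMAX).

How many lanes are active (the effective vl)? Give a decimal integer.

VLMAX = (256 × 1/2) / 32 = 4 lanes
vl = min(AVL, VLMAX) = min(4, 4) = 4

vl = 4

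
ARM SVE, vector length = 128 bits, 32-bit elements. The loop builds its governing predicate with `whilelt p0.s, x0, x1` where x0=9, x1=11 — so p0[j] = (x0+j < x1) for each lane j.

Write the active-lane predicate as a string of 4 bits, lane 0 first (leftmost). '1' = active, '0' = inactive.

predicate = 1100

register lanes = 128/32 = 4
whilelt: lane j active iff 9+j < 11 → j < 2 → 2 active
bits (lane 0 leftmost): 1100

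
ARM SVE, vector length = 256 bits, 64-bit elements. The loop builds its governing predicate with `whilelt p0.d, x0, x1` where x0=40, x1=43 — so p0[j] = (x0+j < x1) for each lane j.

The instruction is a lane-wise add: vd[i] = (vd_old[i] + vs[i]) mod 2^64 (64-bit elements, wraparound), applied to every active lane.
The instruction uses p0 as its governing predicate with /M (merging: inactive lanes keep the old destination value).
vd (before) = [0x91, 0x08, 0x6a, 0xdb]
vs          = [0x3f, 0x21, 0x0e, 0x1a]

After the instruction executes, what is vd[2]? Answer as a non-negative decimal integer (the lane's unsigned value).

256-bit reg / 64-bit elem → 4 lanes
whilelt: lane j active iff 40+j < 43 → j < 3 → 3 active
lane  0: add(0x91,0x3f) ⇒ 0xd0
lane  1: add(0x08,0x21) ⇒ 0x29
lane  2: add(0x6a,0x0e) ⇒ 0x78
lane  3: tail/keep ⇒ 0xdb

vd[2] = 120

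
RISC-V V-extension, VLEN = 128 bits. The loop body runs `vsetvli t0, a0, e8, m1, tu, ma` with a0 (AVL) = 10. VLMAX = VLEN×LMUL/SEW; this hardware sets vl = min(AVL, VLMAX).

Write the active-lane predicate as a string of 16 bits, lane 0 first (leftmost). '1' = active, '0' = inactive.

VLMAX = VLEN×LMUL/SEW = 128×1/8 = 16
AVL=10 ≤ VLMAX=16, so vl = 10
bits (lane 0 leftmost): 1111111111000000

predicate = 1111111111000000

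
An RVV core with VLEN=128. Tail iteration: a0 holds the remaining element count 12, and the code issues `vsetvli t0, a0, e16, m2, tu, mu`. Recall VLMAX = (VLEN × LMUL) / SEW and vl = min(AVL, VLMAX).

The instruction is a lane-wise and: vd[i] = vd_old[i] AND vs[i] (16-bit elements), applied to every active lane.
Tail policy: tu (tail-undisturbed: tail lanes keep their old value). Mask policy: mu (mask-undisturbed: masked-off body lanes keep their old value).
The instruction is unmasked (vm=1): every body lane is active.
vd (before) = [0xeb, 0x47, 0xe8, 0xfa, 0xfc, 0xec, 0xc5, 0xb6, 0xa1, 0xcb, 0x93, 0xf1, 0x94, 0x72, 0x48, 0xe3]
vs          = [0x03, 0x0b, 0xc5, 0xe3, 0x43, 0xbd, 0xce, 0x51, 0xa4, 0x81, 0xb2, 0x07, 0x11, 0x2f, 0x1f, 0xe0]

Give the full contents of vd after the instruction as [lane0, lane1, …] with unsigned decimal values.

lanes per group: 128·2/16 = 16
vl ← min(12, 16) = 12
lane  0: and(0xeb,0x03) ⇒ 0x03
lane  1: and(0x47,0x0b) ⇒ 0x03
lane  2: and(0xe8,0xc5) ⇒ 0xc0
lane  3: and(0xfa,0xe3) ⇒ 0xe2
lane  4: and(0xfc,0x43) ⇒ 0x40
lane  5: and(0xec,0xbd) ⇒ 0xac
lane  6: and(0xc5,0xce) ⇒ 0xc4
lane  7: and(0xb6,0x51) ⇒ 0x10
lane  8: and(0xa1,0xa4) ⇒ 0xa0
lane  9: and(0xcb,0x81) ⇒ 0x81
lane 10: and(0x93,0xb2) ⇒ 0x92
lane 11: and(0xf1,0x07) ⇒ 0x01
lane 12: tail/keep ⇒ 0x94
lane 13: tail/keep ⇒ 0x72
lane 14: tail/keep ⇒ 0x48
lane 15: tail/keep ⇒ 0xe3

vd = [3, 3, 192, 226, 64, 172, 196, 16, 160, 129, 146, 1, 148, 114, 72, 227]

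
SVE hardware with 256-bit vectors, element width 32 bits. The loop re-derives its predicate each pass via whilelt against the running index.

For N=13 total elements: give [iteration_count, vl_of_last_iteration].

lane count: 256 div 32 = 8
13 elements at 8/iter → 2 passes, remainder 5 on the last

[iterations, last_vl] = [2, 5]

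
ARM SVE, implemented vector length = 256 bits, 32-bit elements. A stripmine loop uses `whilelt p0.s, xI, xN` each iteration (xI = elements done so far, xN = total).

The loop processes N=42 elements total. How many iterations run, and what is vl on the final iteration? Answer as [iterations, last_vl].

[iterations, last_vl] = [6, 2]

256-bit reg / 32-bit elem → 8 lanes
iterations = ceil(42/8) = 6; final-pass vl = 2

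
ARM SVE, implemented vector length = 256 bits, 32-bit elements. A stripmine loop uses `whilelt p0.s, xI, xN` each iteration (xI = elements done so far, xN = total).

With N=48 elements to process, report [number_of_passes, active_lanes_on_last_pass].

lane count: 256 div 32 = 8
iterations = ceil(48/8) = 6; final-pass vl = 8

[iterations, last_vl] = [6, 8]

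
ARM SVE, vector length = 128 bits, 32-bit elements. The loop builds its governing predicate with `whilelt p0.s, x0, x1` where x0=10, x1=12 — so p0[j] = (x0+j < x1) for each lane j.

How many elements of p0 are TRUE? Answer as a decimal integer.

vl = 2

register lanes = 128/32 = 4
whilelt: lane j active iff 10+j < 12 → j < 2 → 2 active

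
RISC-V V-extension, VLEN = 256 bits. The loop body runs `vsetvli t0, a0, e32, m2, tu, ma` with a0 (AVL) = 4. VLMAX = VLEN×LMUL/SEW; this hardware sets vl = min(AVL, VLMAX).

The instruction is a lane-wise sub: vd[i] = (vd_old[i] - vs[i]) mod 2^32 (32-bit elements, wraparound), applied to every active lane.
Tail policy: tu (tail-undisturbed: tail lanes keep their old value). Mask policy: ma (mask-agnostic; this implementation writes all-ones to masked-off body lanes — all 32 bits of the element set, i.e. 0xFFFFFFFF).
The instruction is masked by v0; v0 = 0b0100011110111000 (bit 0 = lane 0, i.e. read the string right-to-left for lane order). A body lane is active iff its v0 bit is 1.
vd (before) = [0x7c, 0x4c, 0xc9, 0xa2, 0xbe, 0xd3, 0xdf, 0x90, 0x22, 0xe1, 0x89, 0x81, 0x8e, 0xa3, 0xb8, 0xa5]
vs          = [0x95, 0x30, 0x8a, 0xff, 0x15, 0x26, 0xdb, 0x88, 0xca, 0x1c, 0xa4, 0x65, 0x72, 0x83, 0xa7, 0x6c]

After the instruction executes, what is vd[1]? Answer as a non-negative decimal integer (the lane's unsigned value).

VLMAX = VLEN×LMUL/SEW = 256×2/32 = 16
AVL=4 ≤ VLMAX=16, so vl = 4
  i=0: mask-off/ones → 4294967295
  i=1: mask-off/ones → 4294967295
  i=2: mask-off/ones → 4294967295
  i=3: sub(0xa2,0xff) → 4294967203
  i=4: tail/keep → 190
  i=5: tail/keep → 211
  i=6: tail/keep → 223
  i=7: tail/keep → 144
  i=8: tail/keep → 34
  i=9: tail/keep → 225
  i=10: tail/keep → 137
  i=11: tail/keep → 129
  i=12: tail/keep → 142
  i=13: tail/keep → 163
  i=14: tail/keep → 184
  i=15: tail/keep → 165

vd[1] = 4294967295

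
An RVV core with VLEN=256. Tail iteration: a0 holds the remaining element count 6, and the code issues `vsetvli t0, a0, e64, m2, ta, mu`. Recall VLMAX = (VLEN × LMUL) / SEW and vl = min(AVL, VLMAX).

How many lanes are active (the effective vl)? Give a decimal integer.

vl = 6

VLMAX = VLEN×LMUL/SEW = 256×2/64 = 8
AVL=6 ≤ VLMAX=8, so vl = 6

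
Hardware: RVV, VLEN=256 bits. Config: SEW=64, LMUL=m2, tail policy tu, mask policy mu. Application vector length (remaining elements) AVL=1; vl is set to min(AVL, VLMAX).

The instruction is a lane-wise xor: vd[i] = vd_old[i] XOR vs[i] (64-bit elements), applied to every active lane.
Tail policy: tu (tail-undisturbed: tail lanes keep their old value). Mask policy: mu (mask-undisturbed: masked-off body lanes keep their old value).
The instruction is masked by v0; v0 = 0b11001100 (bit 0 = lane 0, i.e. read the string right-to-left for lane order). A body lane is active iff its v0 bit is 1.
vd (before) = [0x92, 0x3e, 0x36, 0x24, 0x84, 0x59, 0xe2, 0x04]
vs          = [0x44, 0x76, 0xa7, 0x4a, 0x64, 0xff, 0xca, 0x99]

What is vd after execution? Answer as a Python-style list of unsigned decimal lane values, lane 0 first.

lanes per group: 256·2/64 = 8
vl = min(AVL, VLMAX) = min(1, 8) = 1
  i=0: mask-off/keep → 146
  i=1: tail/keep → 62
  i=2: tail/keep → 54
  i=3: tail/keep → 36
  i=4: tail/keep → 132
  i=5: tail/keep → 89
  i=6: tail/keep → 226
  i=7: tail/keep → 4

vd = [146, 62, 54, 36, 132, 89, 226, 4]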